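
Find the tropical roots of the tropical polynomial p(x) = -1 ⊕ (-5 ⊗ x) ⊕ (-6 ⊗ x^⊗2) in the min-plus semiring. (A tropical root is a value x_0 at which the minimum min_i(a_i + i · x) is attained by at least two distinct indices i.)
Roots: {1, 4}

Each tropical root is a break point of the lower envelope of the lines y = a_i + i · x (there are 3 lines, with slopes 0, 1, ..., 2). Only the lines that attain the minimum somewhere contribute to roots; other lines are dominated. Here the surviving (envelope) indices are i = 2, i = 1, i = 0.
Intersections between consecutive envelope lines give the roots: for adjacent envelope indices i < j the intersection is x = (a_i − a_j) / (j − i). Reading off the sorted break points: {1, 4}.
Verification: at each break x_0, at least two indices attain the minimum of min_i(a_i + i · x_0).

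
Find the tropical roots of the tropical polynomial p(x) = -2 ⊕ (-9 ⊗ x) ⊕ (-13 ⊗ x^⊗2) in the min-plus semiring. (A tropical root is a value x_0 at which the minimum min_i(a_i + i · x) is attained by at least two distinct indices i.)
Roots: {4, 7}

Each tropical root is a break point of the lower envelope of the lines y = a_i + i · x (there are 3 lines, with slopes 0, 1, ..., 2). Only the lines that attain the minimum somewhere contribute to roots; other lines are dominated. Here the surviving (envelope) indices are i = 2, i = 1, i = 0.
Intersections between consecutive envelope lines give the roots: for adjacent envelope indices i < j the intersection is x = (a_i − a_j) / (j − i). Reading off the sorted break points: {4, 7}.
Verification: at each break x_0, at least two indices attain the minimum of min_i(a_i + i · x_0).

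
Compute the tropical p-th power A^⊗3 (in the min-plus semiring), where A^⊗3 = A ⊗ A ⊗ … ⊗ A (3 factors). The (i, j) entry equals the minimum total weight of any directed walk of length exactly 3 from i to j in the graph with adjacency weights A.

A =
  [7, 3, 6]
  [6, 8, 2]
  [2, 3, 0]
A^⊗3 =
  [7, 8, 5]
  [4, 5, 2]
  [2, 3, 0]

Each entry (A^⊗3)_ij equals the minimum over all length-3 walks i = v_0 → v_1 → … → v_3 = j of Σ_t A[v_t][v_{t+1}]. For example, for (i, j) = (0, 2) we minimise over 9 possible intermediate vertex sequences; the minimum is 5, attained along the walk 0 → 1 → 2 → 2.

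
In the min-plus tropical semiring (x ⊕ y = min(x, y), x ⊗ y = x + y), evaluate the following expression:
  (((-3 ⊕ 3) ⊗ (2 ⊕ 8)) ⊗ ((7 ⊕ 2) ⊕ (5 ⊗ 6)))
(((-3 ⊕ 3) ⊗ (2 ⊕ 8)) ⊗ ((7 ⊕ 2) ⊕ (5 ⊗ 6))) = 1

Expand innermost to outermost. Recall ⊕ takes the minimum of its arguments and ⊗ takes their sum. Working out the expression (((-3 ⊕ 3) ⊗ (2 ⊕ 8)) ⊗ ((7 ⊕ 2) ⊕ (5 ⊗ 6))) gives 1.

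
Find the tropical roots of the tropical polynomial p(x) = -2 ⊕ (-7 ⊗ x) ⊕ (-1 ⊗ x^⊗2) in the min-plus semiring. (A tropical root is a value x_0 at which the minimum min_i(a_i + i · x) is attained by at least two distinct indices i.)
Roots: {-6, 5}

Each tropical root is a break point of the lower envelope of the lines y = a_i + i · x (there are 3 lines, with slopes 0, 1, ..., 2). Only the lines that attain the minimum somewhere contribute to roots; other lines are dominated. Here the surviving (envelope) indices are i = 2, i = 1, i = 0.
Intersections between consecutive envelope lines give the roots: for adjacent envelope indices i < j the intersection is x = (a_i − a_j) / (j − i). Reading off the sorted break points: {-6, 5}.
Verification: at each break x_0, at least two indices attain the minimum of min_i(a_i + i · x_0).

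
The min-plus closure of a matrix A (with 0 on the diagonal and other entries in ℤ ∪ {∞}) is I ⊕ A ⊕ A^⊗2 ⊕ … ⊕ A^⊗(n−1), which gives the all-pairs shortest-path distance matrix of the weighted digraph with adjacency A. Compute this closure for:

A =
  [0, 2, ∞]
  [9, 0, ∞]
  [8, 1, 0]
Closure =
  [0, 2, ∞]
  [9, 0, ∞]
  [8, 1, 0]

This is the Floyd-Warshall all-pairs shortest-path computation. For each intermediate vertex k = 0, 1, …, 2, update dist[i][j] ← min(dist[i][j], dist[i][k] + dist[k][j]). The final matrix gives, for each (i, j), the minimum total weight of any directed path from i to j (possibly empty when i = j).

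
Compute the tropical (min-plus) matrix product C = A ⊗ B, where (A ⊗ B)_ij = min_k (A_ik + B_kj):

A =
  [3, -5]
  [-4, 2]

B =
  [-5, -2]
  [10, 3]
A ⊗ B =
  [-2, -2]
  [-9, -6]

Apply the min-plus product entry-by-entry:
  C[0][0] = min over k of (A[0][0] + B[0][0] = 3 + -5 = -2, A[0][1] + B[1][0] = -5 + 10 = 5) = -2 (attained at k = 0)
  C[0][1] = min over k of (A[0][0] + B[0][1] = 3 + -2 = 1, A[0][1] + B[1][1] = -5 + 3 = -2) = -2 (attained at k = 1)
  C[1][0] = min over k of (A[1][0] + B[0][0] = -4 + -5 = -9, A[1][1] + B[1][0] = 2 + 10 = 12) = -9 (attained at k = 0)
  C[1][1] = min over k of (A[1][0] + B[0][1] = -4 + -2 = -6, A[1][1] + B[1][1] = 2 + 3 = 5) = -6 (attained at k = 0)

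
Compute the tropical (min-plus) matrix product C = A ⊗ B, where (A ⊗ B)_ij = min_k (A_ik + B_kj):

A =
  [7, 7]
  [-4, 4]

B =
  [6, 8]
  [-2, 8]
A ⊗ B =
  [5, 15]
  [2, 4]

Apply the min-plus product entry-by-entry:
  C[0][0] = min over k of (A[0][0] + B[0][0] = 7 + 6 = 13, A[0][1] + B[1][0] = 7 + -2 = 5) = 5 (attained at k = 1)
  C[0][1] = min over k of (A[0][0] + B[0][1] = 7 + 8 = 15, A[0][1] + B[1][1] = 7 + 8 = 15) = 15 (attained at k = 0)
  C[1][0] = min over k of (A[1][0] + B[0][0] = -4 + 6 = 2, A[1][1] + B[1][0] = 4 + -2 = 2) = 2 (attained at k = 0)
  C[1][1] = min over k of (A[1][0] + B[0][1] = -4 + 8 = 4, A[1][1] + B[1][1] = 4 + 8 = 12) = 4 (attained at k = 0)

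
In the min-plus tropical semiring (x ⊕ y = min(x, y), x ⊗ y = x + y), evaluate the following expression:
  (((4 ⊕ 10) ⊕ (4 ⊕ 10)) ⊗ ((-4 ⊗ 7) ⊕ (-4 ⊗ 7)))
(((4 ⊕ 10) ⊕ (4 ⊕ 10)) ⊗ ((-4 ⊗ 7) ⊕ (-4 ⊗ 7))) = 7

Expand innermost to outermost. Recall ⊕ takes the minimum of its arguments and ⊗ takes their sum. Working out the expression (((4 ⊕ 10) ⊕ (4 ⊕ 10)) ⊗ ((-4 ⊗ 7) ⊕ (-4 ⊗ 7))) gives 7.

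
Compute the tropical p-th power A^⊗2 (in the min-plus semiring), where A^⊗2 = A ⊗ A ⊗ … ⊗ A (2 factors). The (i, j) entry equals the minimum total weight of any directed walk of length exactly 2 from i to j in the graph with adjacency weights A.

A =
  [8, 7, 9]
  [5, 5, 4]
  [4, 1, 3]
A^⊗2 =
  [12, 10, 11]
  [8, 5, 7]
  [6, 4, 5]

Each entry (A^⊗2)_ij equals the minimum over all length-2 walks i = v_0 → v_1 → … → v_2 = j of Σ_t A[v_t][v_{t+1}]. For example, for (i, j) = (0, 2) we minimise over 3 possible intermediate vertex sequences; the minimum is 11, attained along the walk 0 → 1 → 2.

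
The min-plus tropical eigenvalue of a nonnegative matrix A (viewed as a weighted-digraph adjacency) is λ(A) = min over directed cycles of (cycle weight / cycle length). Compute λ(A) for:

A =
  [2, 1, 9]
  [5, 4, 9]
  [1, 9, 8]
λ(A) = 2

Enumerate directed cycles and compute their means (weight / length). Sample:
  cycle 0 → 0: weight = 2, length = 1, mean = 2/1 ≈ 2.000
  cycle 1 → 1: weight = 4, length = 1, mean = 4/1 ≈ 4.000
  cycle 2 → 2: weight = 8, length = 1, mean = 8/1 ≈ 8.000
  cycle 0 → 1 → 0: weight = 6, length = 2, mean = 6/2 ≈ 3.000
  cycle 0 → 2 → 0: weight = 10, length = 2, mean = 10/2 ≈ 5.000
  cycle 1 → 0 → 1: weight = 6, length = 2, mean = 6/2 ≈ 3.000
Minimum mean = 2.000, attained e.g. along the cycle 0 → 0 with weight 2 and length 1. So λ(A) = 2/1 = 2.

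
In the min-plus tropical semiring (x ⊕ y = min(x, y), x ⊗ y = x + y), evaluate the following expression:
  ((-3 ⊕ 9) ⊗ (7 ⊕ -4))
((-3 ⊕ 9) ⊗ (7 ⊕ -4)) = -7

Expand innermost to outermost. Recall ⊕ takes the minimum of its arguments and ⊗ takes their sum. Working out the expression ((-3 ⊕ 9) ⊗ (7 ⊕ -4)) gives -7.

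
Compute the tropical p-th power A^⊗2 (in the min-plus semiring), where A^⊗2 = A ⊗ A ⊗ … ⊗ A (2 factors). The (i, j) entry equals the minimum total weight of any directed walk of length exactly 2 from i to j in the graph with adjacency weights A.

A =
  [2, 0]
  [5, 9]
A^⊗2 =
  [4, 2]
  [7, 5]

Each entry (A^⊗2)_ij equals the minimum over all length-2 walks i = v_0 → v_1 → … → v_2 = j of Σ_t A[v_t][v_{t+1}]. For example, for (i, j) = (0, 1) we minimise over 2 possible intermediate vertex sequences; the minimum is 2, attained along the walk 0 → 0 → 1.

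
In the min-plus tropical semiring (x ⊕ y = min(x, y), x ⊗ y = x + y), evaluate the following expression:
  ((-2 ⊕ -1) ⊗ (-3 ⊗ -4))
((-2 ⊕ -1) ⊗ (-3 ⊗ -4)) = -9

Expand innermost to outermost. Recall ⊕ takes the minimum of its arguments and ⊗ takes their sum. Working out the expression ((-2 ⊕ -1) ⊗ (-3 ⊗ -4)) gives -9.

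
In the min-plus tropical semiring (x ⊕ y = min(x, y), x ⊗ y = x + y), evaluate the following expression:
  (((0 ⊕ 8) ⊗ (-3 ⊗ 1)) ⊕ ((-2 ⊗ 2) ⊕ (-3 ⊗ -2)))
(((0 ⊕ 8) ⊗ (-3 ⊗ 1)) ⊕ ((-2 ⊗ 2) ⊕ (-3 ⊗ -2))) = -5

Expand innermost to outermost. Recall ⊕ takes the minimum of its arguments and ⊗ takes their sum. Working out the expression (((0 ⊕ 8) ⊗ (-3 ⊗ 1)) ⊕ ((-2 ⊗ 2) ⊕ (-3 ⊗ -2))) gives -5.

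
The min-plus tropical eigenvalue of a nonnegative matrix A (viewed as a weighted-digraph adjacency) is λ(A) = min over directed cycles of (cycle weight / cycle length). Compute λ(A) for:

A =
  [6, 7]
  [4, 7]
λ(A) = 11/2

Enumerate directed cycles and compute their means (weight / length). Sample:
  cycle 0 → 0: weight = 6, length = 1, mean = 6/1 ≈ 6.000
  cycle 1 → 1: weight = 7, length = 1, mean = 7/1 ≈ 7.000
  cycle 0 → 1 → 0: weight = 11, length = 2, mean = 11/2 ≈ 5.500
  cycle 1 → 0 → 1: weight = 11, length = 2, mean = 11/2 ≈ 5.500
Minimum mean = 5.500, attained e.g. along the cycle 0 → 1 → 0 with weight 11 and length 2. So λ(A) = 11/2 = 11/2.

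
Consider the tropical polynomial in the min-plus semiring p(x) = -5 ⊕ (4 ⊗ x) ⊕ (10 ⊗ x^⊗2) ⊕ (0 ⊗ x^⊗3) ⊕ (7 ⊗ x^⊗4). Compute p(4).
p(4) = -5

A tropical monomial a ⊗ x^⊗i evaluates to a + i · x. Evaluating each term at x = 4:
  Term 0 contributes -5 + 0 · 4 = -5
  Term 1 contributes 4 + 1 · 4 = 8
  Term 2 contributes 10 + 2 · 4 = 18
  Term 3 contributes 0 + 3 · 4 = 12
  Term 4 contributes 7 + 4 · 4 = 23
p(4) = ⊕ of these = min[-5, 8, 18, 12, 23] = -5.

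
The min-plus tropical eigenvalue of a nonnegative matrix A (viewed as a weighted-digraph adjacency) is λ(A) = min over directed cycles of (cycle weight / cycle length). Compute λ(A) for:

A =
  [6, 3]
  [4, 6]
λ(A) = 7/2

Enumerate directed cycles and compute their means (weight / length). Sample:
  cycle 0 → 0: weight = 6, length = 1, mean = 6/1 ≈ 6.000
  cycle 1 → 1: weight = 6, length = 1, mean = 6/1 ≈ 6.000
  cycle 0 → 1 → 0: weight = 7, length = 2, mean = 7/2 ≈ 3.500
  cycle 1 → 0 → 1: weight = 7, length = 2, mean = 7/2 ≈ 3.500
Minimum mean = 3.500, attained e.g. along the cycle 0 → 1 → 0 with weight 7 and length 2. So λ(A) = 7/2 = 7/2.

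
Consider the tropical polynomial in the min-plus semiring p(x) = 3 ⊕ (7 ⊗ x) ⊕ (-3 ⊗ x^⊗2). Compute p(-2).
p(-2) = -7

A tropical monomial a ⊗ x^⊗i evaluates to a + i · x. Evaluating each term at x = -2:
  Term 0 contributes 3 + 0 · -2 = 3
  Term 1 contributes 7 + 1 · -2 = 5
  Term 2 contributes -3 + 2 · -2 = -7
p(-2) = ⊕ of these = min[3, 5, -7] = -7.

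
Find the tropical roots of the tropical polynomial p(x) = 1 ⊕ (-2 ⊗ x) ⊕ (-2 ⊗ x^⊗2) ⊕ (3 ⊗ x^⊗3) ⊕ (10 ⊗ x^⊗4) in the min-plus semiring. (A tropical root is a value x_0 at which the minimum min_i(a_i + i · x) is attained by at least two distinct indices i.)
Roots: {-7, -5, 0, 3}

Each tropical root is a break point of the lower envelope of the lines y = a_i + i · x (there are 5 lines, with slopes 0, 1, ..., 4). Only the lines that attain the minimum somewhere contribute to roots; other lines are dominated. Here the surviving (envelope) indices are i = 4, i = 3, i = 2, i = 1, i = 0.
Intersections between consecutive envelope lines give the roots: for adjacent envelope indices i < j the intersection is x = (a_i − a_j) / (j − i). Reading off the sorted break points: {-7, -5, 0, 3}.
Verification: at each break x_0, at least two indices attain the minimum of min_i(a_i + i · x_0).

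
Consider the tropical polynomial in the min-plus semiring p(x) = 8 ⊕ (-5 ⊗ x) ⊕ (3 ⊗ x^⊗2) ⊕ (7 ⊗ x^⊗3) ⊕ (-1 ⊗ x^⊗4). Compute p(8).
p(8) = 3

A tropical monomial a ⊗ x^⊗i evaluates to a + i · x. Evaluating each term at x = 8:
  Term 0 contributes 8 + 0 · 8 = 8
  Term 1 contributes -5 + 1 · 8 = 3
  Term 2 contributes 3 + 2 · 8 = 19
  Term 3 contributes 7 + 3 · 8 = 31
  Term 4 contributes -1 + 4 · 8 = 31
p(8) = ⊕ of these = min[8, 3, 19, 31, 31] = 3.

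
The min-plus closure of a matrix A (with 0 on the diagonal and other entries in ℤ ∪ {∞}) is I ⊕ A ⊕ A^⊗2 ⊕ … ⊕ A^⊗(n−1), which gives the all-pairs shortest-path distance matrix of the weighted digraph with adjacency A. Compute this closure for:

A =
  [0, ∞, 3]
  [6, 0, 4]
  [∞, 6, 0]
Closure =
  [0, 9, 3]
  [6, 0, 4]
  [12, 6, 0]

This is the Floyd-Warshall all-pairs shortest-path computation. For each intermediate vertex k = 0, 1, …, 2, update dist[i][j] ← min(dist[i][j], dist[i][k] + dist[k][j]). The final matrix gives, for each (i, j), the minimum total weight of any directed path from i to j (possibly empty when i = j).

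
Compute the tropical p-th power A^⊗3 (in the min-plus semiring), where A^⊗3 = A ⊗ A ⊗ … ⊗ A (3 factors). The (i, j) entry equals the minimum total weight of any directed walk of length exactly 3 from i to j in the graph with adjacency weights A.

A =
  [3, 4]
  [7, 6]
A^⊗3 =
  [9, 10]
  [13, 14]

Each entry (A^⊗3)_ij equals the minimum over all length-3 walks i = v_0 → v_1 → … → v_3 = j of Σ_t A[v_t][v_{t+1}]. For example, for (i, j) = (0, 1) we minimise over 4 possible intermediate vertex sequences; the minimum is 10, attained along the walk 0 → 0 → 0 → 1.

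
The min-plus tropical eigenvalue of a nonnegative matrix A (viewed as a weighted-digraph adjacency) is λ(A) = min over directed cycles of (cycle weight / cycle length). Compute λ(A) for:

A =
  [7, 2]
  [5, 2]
λ(A) = 2

Enumerate directed cycles and compute their means (weight / length). Sample:
  cycle 0 → 0: weight = 7, length = 1, mean = 7/1 ≈ 7.000
  cycle 1 → 1: weight = 2, length = 1, mean = 2/1 ≈ 2.000
  cycle 0 → 1 → 0: weight = 7, length = 2, mean = 7/2 ≈ 3.500
  cycle 1 → 0 → 1: weight = 7, length = 2, mean = 7/2 ≈ 3.500
Minimum mean = 2.000, attained e.g. along the cycle 1 → 1 with weight 2 and length 1. So λ(A) = 2/1 = 2.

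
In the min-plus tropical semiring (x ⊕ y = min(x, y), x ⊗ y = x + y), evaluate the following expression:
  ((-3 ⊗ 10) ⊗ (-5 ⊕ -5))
((-3 ⊗ 10) ⊗ (-5 ⊕ -5)) = 2

Expand innermost to outermost. Recall ⊕ takes the minimum of its arguments and ⊗ takes their sum. Working out the expression ((-3 ⊗ 10) ⊗ (-5 ⊕ -5)) gives 2.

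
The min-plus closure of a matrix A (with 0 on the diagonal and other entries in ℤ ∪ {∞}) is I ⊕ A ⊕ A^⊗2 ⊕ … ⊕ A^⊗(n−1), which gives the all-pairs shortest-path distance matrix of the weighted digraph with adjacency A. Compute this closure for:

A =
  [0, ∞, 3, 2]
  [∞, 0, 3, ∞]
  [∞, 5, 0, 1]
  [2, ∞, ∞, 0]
Closure =
  [0, 8, 3, 2]
  [6, 0, 3, 4]
  [3, 5, 0, 1]
  [2, 10, 5, 0]

This is the Floyd-Warshall all-pairs shortest-path computation. For each intermediate vertex k = 0, 1, …, 3, update dist[i][j] ← min(dist[i][j], dist[i][k] + dist[k][j]). The final matrix gives, for each (i, j), the minimum total weight of any directed path from i to j (possibly empty when i = j).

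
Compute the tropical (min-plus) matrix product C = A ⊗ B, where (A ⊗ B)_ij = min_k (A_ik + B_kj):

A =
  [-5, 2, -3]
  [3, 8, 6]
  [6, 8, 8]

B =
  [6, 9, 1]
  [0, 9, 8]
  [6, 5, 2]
A ⊗ B =
  [1, 2, -4]
  [8, 11, 4]
  [8, 13, 7]

Apply the min-plus product entry-by-entry:
  C[0][0] = min over k of (A[0][0] + B[0][0] = -5 + 6 = 1, A[0][1] + B[1][0] = 2 + 0 = 2, A[0][2] + B[2][0] = -3 + 6 = 3) = 1 (attained at k = 0)
  C[0][1] = min over k of (A[0][0] + B[0][1] = -5 + 9 = 4, A[0][1] + B[1][1] = 2 + 9 = 11, A[0][2] + B[2][1] = -3 + 5 = 2) = 2 (attained at k = 2)
  C[0][2] = min over k of (A[0][0] + B[0][2] = -5 + 1 = -4, A[0][1] + B[1][2] = 2 + 8 = 10, A[0][2] + B[2][2] = -3 + 2 = -1) = -4 (attained at k = 0)
  C[1][0] = min over k of (A[1][0] + B[0][0] = 3 + 6 = 9, A[1][1] + B[1][0] = 8 + 0 = 8, A[1][2] + B[2][0] = 6 + 6 = 12) = 8 (attained at k = 1)
  C[1][1] = min over k of (A[1][0] + B[0][1] = 3 + 9 = 12, A[1][1] + B[1][1] = 8 + 9 = 17, A[1][2] + B[2][1] = 6 + 5 = 11) = 11 (attained at k = 2)
  C[1][2] = min over k of (A[1][0] + B[0][2] = 3 + 1 = 4, A[1][1] + B[1][2] = 8 + 8 = 16, A[1][2] + B[2][2] = 6 + 2 = 8) = 4 (attained at k = 0)
  C[2][0] = min over k of (A[2][0] + B[0][0] = 6 + 6 = 12, A[2][1] + B[1][0] = 8 + 0 = 8, A[2][2] + B[2][0] = 8 + 6 = 14) = 8 (attained at k = 1)
  C[2][1] = min over k of (A[2][0] + B[0][1] = 6 + 9 = 15, A[2][1] + B[1][1] = 8 + 9 = 17, A[2][2] + B[2][1] = 8 + 5 = 13) = 13 (attained at k = 2)
  C[2][2] = min over k of (A[2][0] + B[0][2] = 6 + 1 = 7, A[2][1] + B[1][2] = 8 + 8 = 16, A[2][2] + B[2][2] = 8 + 2 = 10) = 7 (attained at k = 0)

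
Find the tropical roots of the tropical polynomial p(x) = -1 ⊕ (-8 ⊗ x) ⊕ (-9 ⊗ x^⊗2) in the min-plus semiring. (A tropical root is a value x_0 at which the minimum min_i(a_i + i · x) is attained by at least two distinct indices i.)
Roots: {1, 7}

Each tropical root is a break point of the lower envelope of the lines y = a_i + i · x (there are 3 lines, with slopes 0, 1, ..., 2). Only the lines that attain the minimum somewhere contribute to roots; other lines are dominated. Here the surviving (envelope) indices are i = 2, i = 1, i = 0.
Intersections between consecutive envelope lines give the roots: for adjacent envelope indices i < j the intersection is x = (a_i − a_j) / (j − i). Reading off the sorted break points: {1, 7}.
Verification: at each break x_0, at least two indices attain the minimum of min_i(a_i + i · x_0).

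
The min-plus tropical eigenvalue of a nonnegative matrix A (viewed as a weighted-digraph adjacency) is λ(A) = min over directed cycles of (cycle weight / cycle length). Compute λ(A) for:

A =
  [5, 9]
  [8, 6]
λ(A) = 5

Enumerate directed cycles and compute their means (weight / length). Sample:
  cycle 0 → 0: weight = 5, length = 1, mean = 5/1 ≈ 5.000
  cycle 1 → 1: weight = 6, length = 1, mean = 6/1 ≈ 6.000
  cycle 0 → 1 → 0: weight = 17, length = 2, mean = 17/2 ≈ 8.500
  cycle 1 → 0 → 1: weight = 17, length = 2, mean = 17/2 ≈ 8.500
Minimum mean = 5.000, attained e.g. along the cycle 0 → 0 with weight 5 and length 1. So λ(A) = 5/1 = 5.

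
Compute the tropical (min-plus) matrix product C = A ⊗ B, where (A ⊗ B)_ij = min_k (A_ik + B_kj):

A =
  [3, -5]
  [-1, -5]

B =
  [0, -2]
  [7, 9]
A ⊗ B =
  [2, 1]
  [-1, -3]

Apply the min-plus product entry-by-entry:
  C[0][0] = min over k of (A[0][0] + B[0][0] = 3 + 0 = 3, A[0][1] + B[1][0] = -5 + 7 = 2) = 2 (attained at k = 1)
  C[0][1] = min over k of (A[0][0] + B[0][1] = 3 + -2 = 1, A[0][1] + B[1][1] = -5 + 9 = 4) = 1 (attained at k = 0)
  C[1][0] = min over k of (A[1][0] + B[0][0] = -1 + 0 = -1, A[1][1] + B[1][0] = -5 + 7 = 2) = -1 (attained at k = 0)
  C[1][1] = min over k of (A[1][0] + B[0][1] = -1 + -2 = -3, A[1][1] + B[1][1] = -5 + 9 = 4) = -3 (attained at k = 0)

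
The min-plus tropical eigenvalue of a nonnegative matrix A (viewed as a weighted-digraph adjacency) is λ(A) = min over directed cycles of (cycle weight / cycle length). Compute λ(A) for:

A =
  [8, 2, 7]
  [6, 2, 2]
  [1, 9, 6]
λ(A) = 5/3

Enumerate directed cycles and compute their means (weight / length). Sample:
  cycle 0 → 0: weight = 8, length = 1, mean = 8/1 ≈ 8.000
  cycle 1 → 1: weight = 2, length = 1, mean = 2/1 ≈ 2.000
  cycle 2 → 2: weight = 6, length = 1, mean = 6/1 ≈ 6.000
  cycle 0 → 1 → 0: weight = 8, length = 2, mean = 8/2 ≈ 4.000
  cycle 0 → 2 → 0: weight = 8, length = 2, mean = 8/2 ≈ 4.000
  cycle 1 → 0 → 1: weight = 8, length = 2, mean = 8/2 ≈ 4.000
Minimum mean = 1.667, attained e.g. along the cycle 0 → 1 → 2 → 0 with weight 5 and length 3. So λ(A) = 5/3 = 5/3.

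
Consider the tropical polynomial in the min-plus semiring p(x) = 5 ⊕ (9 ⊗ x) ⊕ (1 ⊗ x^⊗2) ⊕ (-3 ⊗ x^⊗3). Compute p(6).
p(6) = 5

A tropical monomial a ⊗ x^⊗i evaluates to a + i · x. Evaluating each term at x = 6:
  Term 0 contributes 5 + 0 · 6 = 5
  Term 1 contributes 9 + 1 · 6 = 15
  Term 2 contributes 1 + 2 · 6 = 13
  Term 3 contributes -3 + 3 · 6 = 15
p(6) = ⊕ of these = min[5, 15, 13, 15] = 5.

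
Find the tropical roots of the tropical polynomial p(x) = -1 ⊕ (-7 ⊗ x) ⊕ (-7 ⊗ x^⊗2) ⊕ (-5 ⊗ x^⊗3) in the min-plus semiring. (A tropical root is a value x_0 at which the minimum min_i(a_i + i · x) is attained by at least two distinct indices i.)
Roots: {-2, 0, 6}

Each tropical root is a break point of the lower envelope of the lines y = a_i + i · x (there are 4 lines, with slopes 0, 1, ..., 3). Only the lines that attain the minimum somewhere contribute to roots; other lines are dominated. Here the surviving (envelope) indices are i = 3, i = 2, i = 1, i = 0.
Intersections between consecutive envelope lines give the roots: for adjacent envelope indices i < j the intersection is x = (a_i − a_j) / (j − i). Reading off the sorted break points: {-2, 0, 6}.
Verification: at each break x_0, at least two indices attain the minimum of min_i(a_i + i · x_0).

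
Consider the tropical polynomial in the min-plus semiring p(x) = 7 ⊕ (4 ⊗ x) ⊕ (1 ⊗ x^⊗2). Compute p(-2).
p(-2) = -3

A tropical monomial a ⊗ x^⊗i evaluates to a + i · x. Evaluating each term at x = -2:
  Term 0 contributes 7 + 0 · -2 = 7
  Term 1 contributes 4 + 1 · -2 = 2
  Term 2 contributes 1 + 2 · -2 = -3
p(-2) = ⊕ of these = min[7, 2, -3] = -3.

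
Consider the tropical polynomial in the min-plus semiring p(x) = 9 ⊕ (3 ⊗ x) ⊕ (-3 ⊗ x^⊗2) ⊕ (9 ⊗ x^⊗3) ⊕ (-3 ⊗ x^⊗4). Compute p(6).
p(6) = 9

A tropical monomial a ⊗ x^⊗i evaluates to a + i · x. Evaluating each term at x = 6:
  Term 0 contributes 9 + 0 · 6 = 9
  Term 1 contributes 3 + 1 · 6 = 9
  Term 2 contributes -3 + 2 · 6 = 9
  Term 3 contributes 9 + 3 · 6 = 27
  Term 4 contributes -3 + 4 · 6 = 21
p(6) = ⊕ of these = min[9, 9, 9, 27, 21] = 9.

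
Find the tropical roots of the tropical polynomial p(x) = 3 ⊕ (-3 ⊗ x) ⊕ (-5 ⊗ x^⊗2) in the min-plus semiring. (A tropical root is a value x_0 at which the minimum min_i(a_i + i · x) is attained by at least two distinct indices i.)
Roots: {2, 6}

Each tropical root is a break point of the lower envelope of the lines y = a_i + i · x (there are 3 lines, with slopes 0, 1, ..., 2). Only the lines that attain the minimum somewhere contribute to roots; other lines are dominated. Here the surviving (envelope) indices are i = 2, i = 1, i = 0.
Intersections between consecutive envelope lines give the roots: for adjacent envelope indices i < j the intersection is x = (a_i − a_j) / (j − i). Reading off the sorted break points: {2, 6}.
Verification: at each break x_0, at least two indices attain the minimum of min_i(a_i + i · x_0).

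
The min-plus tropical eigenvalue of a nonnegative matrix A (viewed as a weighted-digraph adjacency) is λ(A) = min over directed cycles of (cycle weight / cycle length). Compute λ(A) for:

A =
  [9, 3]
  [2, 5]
λ(A) = 5/2

Enumerate directed cycles and compute their means (weight / length). Sample:
  cycle 0 → 0: weight = 9, length = 1, mean = 9/1 ≈ 9.000
  cycle 1 → 1: weight = 5, length = 1, mean = 5/1 ≈ 5.000
  cycle 0 → 1 → 0: weight = 5, length = 2, mean = 5/2 ≈ 2.500
  cycle 1 → 0 → 1: weight = 5, length = 2, mean = 5/2 ≈ 2.500
Minimum mean = 2.500, attained e.g. along the cycle 0 → 1 → 0 with weight 5 and length 2. So λ(A) = 5/2 = 5/2.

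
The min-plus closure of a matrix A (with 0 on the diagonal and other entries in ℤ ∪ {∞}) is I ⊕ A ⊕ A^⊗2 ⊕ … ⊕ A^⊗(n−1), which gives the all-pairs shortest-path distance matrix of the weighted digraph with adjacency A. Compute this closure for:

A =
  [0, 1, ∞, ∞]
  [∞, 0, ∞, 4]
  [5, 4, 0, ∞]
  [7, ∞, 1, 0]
Closure =
  [0, 1, 6, 5]
  [10, 0, 5, 4]
  [5, 4, 0, 8]
  [6, 5, 1, 0]

This is the Floyd-Warshall all-pairs shortest-path computation. For each intermediate vertex k = 0, 1, …, 3, update dist[i][j] ← min(dist[i][j], dist[i][k] + dist[k][j]). The final matrix gives, for each (i, j), the minimum total weight of any directed path from i to j (possibly empty when i = j).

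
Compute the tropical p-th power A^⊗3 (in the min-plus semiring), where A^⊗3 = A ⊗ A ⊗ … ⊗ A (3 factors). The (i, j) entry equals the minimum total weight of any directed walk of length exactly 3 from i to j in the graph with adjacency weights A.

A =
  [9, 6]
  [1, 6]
A^⊗3 =
  [13, 13]
  [8, 13]

Each entry (A^⊗3)_ij equals the minimum over all length-3 walks i = v_0 → v_1 → … → v_3 = j of Σ_t A[v_t][v_{t+1}]. For example, for (i, j) = (0, 1) we minimise over 4 possible intermediate vertex sequences; the minimum is 13, attained along the walk 0 → 1 → 0 → 1.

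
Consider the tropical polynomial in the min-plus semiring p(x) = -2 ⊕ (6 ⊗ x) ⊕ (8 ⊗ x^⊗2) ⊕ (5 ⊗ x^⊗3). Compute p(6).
p(6) = -2

A tropical monomial a ⊗ x^⊗i evaluates to a + i · x. Evaluating each term at x = 6:
  Term 0 contributes -2 + 0 · 6 = -2
  Term 1 contributes 6 + 1 · 6 = 12
  Term 2 contributes 8 + 2 · 6 = 20
  Term 3 contributes 5 + 3 · 6 = 23
p(6) = ⊕ of these = min[-2, 12, 20, 23] = -2.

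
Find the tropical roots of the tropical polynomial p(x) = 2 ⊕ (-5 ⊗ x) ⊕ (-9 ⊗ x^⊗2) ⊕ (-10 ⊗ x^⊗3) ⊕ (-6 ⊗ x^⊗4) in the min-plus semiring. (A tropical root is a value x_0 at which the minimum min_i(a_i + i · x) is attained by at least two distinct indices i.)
Roots: {-4, 1, 4, 7}

Each tropical root is a break point of the lower envelope of the lines y = a_i + i · x (there are 5 lines, with slopes 0, 1, ..., 4). Only the lines that attain the minimum somewhere contribute to roots; other lines are dominated. Here the surviving (envelope) indices are i = 4, i = 3, i = 2, i = 1, i = 0.
Intersections between consecutive envelope lines give the roots: for adjacent envelope indices i < j the intersection is x = (a_i − a_j) / (j − i). Reading off the sorted break points: {-4, 1, 4, 7}.
Verification: at each break x_0, at least two indices attain the minimum of min_i(a_i + i · x_0).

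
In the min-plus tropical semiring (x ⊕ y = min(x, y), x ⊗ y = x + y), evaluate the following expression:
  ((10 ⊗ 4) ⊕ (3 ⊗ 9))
((10 ⊗ 4) ⊕ (3 ⊗ 9)) = 12

Expand innermost to outermost. Recall ⊕ takes the minimum of its arguments and ⊗ takes their sum. Working out the expression ((10 ⊗ 4) ⊕ (3 ⊗ 9)) gives 12.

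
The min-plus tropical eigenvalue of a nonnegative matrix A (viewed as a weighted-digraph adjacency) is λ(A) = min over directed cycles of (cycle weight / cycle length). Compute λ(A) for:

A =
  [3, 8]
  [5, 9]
λ(A) = 3

Enumerate directed cycles and compute their means (weight / length). Sample:
  cycle 0 → 0: weight = 3, length = 1, mean = 3/1 ≈ 3.000
  cycle 1 → 1: weight = 9, length = 1, mean = 9/1 ≈ 9.000
  cycle 0 → 1 → 0: weight = 13, length = 2, mean = 13/2 ≈ 6.500
  cycle 1 → 0 → 1: weight = 13, length = 2, mean = 13/2 ≈ 6.500
Minimum mean = 3.000, attained e.g. along the cycle 0 → 0 with weight 3 and length 1. So λ(A) = 3/1 = 3.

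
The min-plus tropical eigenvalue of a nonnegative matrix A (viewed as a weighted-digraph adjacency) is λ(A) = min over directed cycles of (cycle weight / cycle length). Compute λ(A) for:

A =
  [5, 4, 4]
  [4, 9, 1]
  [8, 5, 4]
λ(A) = 3

Enumerate directed cycles and compute their means (weight / length). Sample:
  cycle 0 → 0: weight = 5, length = 1, mean = 5/1 ≈ 5.000
  cycle 1 → 1: weight = 9, length = 1, mean = 9/1 ≈ 9.000
  cycle 2 → 2: weight = 4, length = 1, mean = 4/1 ≈ 4.000
  cycle 0 → 1 → 0: weight = 8, length = 2, mean = 8/2 ≈ 4.000
  cycle 0 → 2 → 0: weight = 12, length = 2, mean = 12/2 ≈ 6.000
  cycle 1 → 0 → 1: weight = 8, length = 2, mean = 8/2 ≈ 4.000
Minimum mean = 3.000, attained e.g. along the cycle 1 → 2 → 1 with weight 6 and length 2. So λ(A) = 6/2 = 3.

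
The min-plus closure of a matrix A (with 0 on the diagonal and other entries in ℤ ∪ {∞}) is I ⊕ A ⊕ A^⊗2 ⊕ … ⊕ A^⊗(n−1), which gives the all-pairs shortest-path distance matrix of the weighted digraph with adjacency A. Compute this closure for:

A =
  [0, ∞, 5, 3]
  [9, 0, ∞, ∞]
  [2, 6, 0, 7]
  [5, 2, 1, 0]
Closure =
  [0, 5, 4, 3]
  [9, 0, 13, 12]
  [2, 6, 0, 5]
  [3, 2, 1, 0]

This is the Floyd-Warshall all-pairs shortest-path computation. For each intermediate vertex k = 0, 1, …, 3, update dist[i][j] ← min(dist[i][j], dist[i][k] + dist[k][j]). The final matrix gives, for each (i, j), the minimum total weight of any directed path from i to j (possibly empty when i = j).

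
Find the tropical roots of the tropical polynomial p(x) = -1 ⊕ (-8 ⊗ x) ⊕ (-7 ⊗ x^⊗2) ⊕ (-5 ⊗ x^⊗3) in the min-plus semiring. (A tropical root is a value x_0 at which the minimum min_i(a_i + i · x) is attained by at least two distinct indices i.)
Roots: {-2, -1, 7}

Each tropical root is a break point of the lower envelope of the lines y = a_i + i · x (there are 4 lines, with slopes 0, 1, ..., 3). Only the lines that attain the minimum somewhere contribute to roots; other lines are dominated. Here the surviving (envelope) indices are i = 3, i = 2, i = 1, i = 0.
Intersections between consecutive envelope lines give the roots: for adjacent envelope indices i < j the intersection is x = (a_i − a_j) / (j − i). Reading off the sorted break points: {-2, -1, 7}.
Verification: at each break x_0, at least two indices attain the minimum of min_i(a_i + i · x_0).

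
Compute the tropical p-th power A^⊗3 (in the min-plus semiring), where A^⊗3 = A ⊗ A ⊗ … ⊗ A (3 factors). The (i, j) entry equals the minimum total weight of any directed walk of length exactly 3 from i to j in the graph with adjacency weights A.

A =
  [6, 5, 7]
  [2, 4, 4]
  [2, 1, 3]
A^⊗3 =
  [10, 10, 12]
  [7, 8, 9]
  [6, 6, 8]

Each entry (A^⊗3)_ij equals the minimum over all length-3 walks i = v_0 → v_1 → … → v_3 = j of Σ_t A[v_t][v_{t+1}]. For example, for (i, j) = (0, 2) we minimise over 9 possible intermediate vertex sequences; the minimum is 12, attained along the walk 0 → 1 → 2 → 2.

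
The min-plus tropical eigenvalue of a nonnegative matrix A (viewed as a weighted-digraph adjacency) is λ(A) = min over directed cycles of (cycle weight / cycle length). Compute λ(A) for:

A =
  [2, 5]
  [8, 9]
λ(A) = 2

Enumerate directed cycles and compute their means (weight / length). Sample:
  cycle 0 → 0: weight = 2, length = 1, mean = 2/1 ≈ 2.000
  cycle 1 → 1: weight = 9, length = 1, mean = 9/1 ≈ 9.000
  cycle 0 → 1 → 0: weight = 13, length = 2, mean = 13/2 ≈ 6.500
  cycle 1 → 0 → 1: weight = 13, length = 2, mean = 13/2 ≈ 6.500
Minimum mean = 2.000, attained e.g. along the cycle 0 → 0 with weight 2 and length 1. So λ(A) = 2/1 = 2.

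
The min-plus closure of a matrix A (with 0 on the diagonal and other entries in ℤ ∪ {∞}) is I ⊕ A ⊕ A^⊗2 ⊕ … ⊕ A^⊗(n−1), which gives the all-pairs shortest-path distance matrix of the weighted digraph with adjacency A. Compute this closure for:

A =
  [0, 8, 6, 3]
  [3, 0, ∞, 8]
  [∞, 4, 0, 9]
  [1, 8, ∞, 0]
Closure =
  [0, 8, 6, 3]
  [3, 0, 9, 6]
  [7, 4, 0, 9]
  [1, 8, 7, 0]

This is the Floyd-Warshall all-pairs shortest-path computation. For each intermediate vertex k = 0, 1, …, 3, update dist[i][j] ← min(dist[i][j], dist[i][k] + dist[k][j]). The final matrix gives, for each (i, j), the minimum total weight of any directed path from i to j (possibly empty when i = j).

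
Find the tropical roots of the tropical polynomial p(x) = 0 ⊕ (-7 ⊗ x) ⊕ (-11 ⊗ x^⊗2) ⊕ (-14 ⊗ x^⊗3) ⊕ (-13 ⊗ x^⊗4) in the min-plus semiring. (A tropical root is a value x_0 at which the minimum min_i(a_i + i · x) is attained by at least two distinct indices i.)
Roots: {-1, 3, 4, 7}

Each tropical root is a break point of the lower envelope of the lines y = a_i + i · x (there are 5 lines, with slopes 0, 1, ..., 4). Only the lines that attain the minimum somewhere contribute to roots; other lines are dominated. Here the surviving (envelope) indices are i = 4, i = 3, i = 2, i = 1, i = 0.
Intersections between consecutive envelope lines give the roots: for adjacent envelope indices i < j the intersection is x = (a_i − a_j) / (j − i). Reading off the sorted break points: {-1, 3, 4, 7}.
Verification: at each break x_0, at least two indices attain the minimum of min_i(a_i + i · x_0).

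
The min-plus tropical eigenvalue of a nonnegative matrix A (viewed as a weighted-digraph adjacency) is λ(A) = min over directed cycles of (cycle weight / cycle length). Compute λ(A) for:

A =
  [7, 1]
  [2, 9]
λ(A) = 3/2

Enumerate directed cycles and compute their means (weight / length). Sample:
  cycle 0 → 0: weight = 7, length = 1, mean = 7/1 ≈ 7.000
  cycle 1 → 1: weight = 9, length = 1, mean = 9/1 ≈ 9.000
  cycle 0 → 1 → 0: weight = 3, length = 2, mean = 3/2 ≈ 1.500
  cycle 1 → 0 → 1: weight = 3, length = 2, mean = 3/2 ≈ 1.500
Minimum mean = 1.500, attained e.g. along the cycle 0 → 1 → 0 with weight 3 and length 2. So λ(A) = 3/2 = 3/2.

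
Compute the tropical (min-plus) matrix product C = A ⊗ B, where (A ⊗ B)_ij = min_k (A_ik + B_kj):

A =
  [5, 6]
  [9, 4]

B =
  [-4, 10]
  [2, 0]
A ⊗ B =
  [1, 6]
  [5, 4]

Apply the min-plus product entry-by-entry:
  C[0][0] = min over k of (A[0][0] + B[0][0] = 5 + -4 = 1, A[0][1] + B[1][0] = 6 + 2 = 8) = 1 (attained at k = 0)
  C[0][1] = min over k of (A[0][0] + B[0][1] = 5 + 10 = 15, A[0][1] + B[1][1] = 6 + 0 = 6) = 6 (attained at k = 1)
  C[1][0] = min over k of (A[1][0] + B[0][0] = 9 + -4 = 5, A[1][1] + B[1][0] = 4 + 2 = 6) = 5 (attained at k = 0)
  C[1][1] = min over k of (A[1][0] + B[0][1] = 9 + 10 = 19, A[1][1] + B[1][1] = 4 + 0 = 4) = 4 (attained at k = 1)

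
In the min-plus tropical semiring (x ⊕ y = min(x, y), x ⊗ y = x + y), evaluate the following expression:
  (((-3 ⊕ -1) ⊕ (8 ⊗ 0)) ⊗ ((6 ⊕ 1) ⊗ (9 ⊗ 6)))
(((-3 ⊕ -1) ⊕ (8 ⊗ 0)) ⊗ ((6 ⊕ 1) ⊗ (9 ⊗ 6))) = 13

Expand innermost to outermost. Recall ⊕ takes the minimum of its arguments and ⊗ takes their sum. Working out the expression (((-3 ⊕ -1) ⊕ (8 ⊗ 0)) ⊗ ((6 ⊕ 1) ⊗ (9 ⊗ 6))) gives 13.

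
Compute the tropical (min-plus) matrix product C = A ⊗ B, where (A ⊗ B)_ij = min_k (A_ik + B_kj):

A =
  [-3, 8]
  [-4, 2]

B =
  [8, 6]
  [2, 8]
A ⊗ B =
  [5, 3]
  [4, 2]

Apply the min-plus product entry-by-entry:
  C[0][0] = min over k of (A[0][0] + B[0][0] = -3 + 8 = 5, A[0][1] + B[1][0] = 8 + 2 = 10) = 5 (attained at k = 0)
  C[0][1] = min over k of (A[0][0] + B[0][1] = -3 + 6 = 3, A[0][1] + B[1][1] = 8 + 8 = 16) = 3 (attained at k = 0)
  C[1][0] = min over k of (A[1][0] + B[0][0] = -4 + 8 = 4, A[1][1] + B[1][0] = 2 + 2 = 4) = 4 (attained at k = 0)
  C[1][1] = min over k of (A[1][0] + B[0][1] = -4 + 6 = 2, A[1][1] + B[1][1] = 2 + 8 = 10) = 2 (attained at k = 0)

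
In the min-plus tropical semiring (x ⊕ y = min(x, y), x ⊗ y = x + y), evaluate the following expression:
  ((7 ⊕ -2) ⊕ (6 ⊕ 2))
((7 ⊕ -2) ⊕ (6 ⊕ 2)) = -2

Expand innermost to outermost. Recall ⊕ takes the minimum of its arguments and ⊗ takes their sum. Working out the expression ((7 ⊕ -2) ⊕ (6 ⊕ 2)) gives -2.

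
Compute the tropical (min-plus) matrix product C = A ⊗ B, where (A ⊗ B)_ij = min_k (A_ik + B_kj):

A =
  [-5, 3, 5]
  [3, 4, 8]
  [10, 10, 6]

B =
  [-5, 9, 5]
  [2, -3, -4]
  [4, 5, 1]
A ⊗ B =
  [-10, 0, -1]
  [-2, 1, 0]
  [5, 7, 6]

Apply the min-plus product entry-by-entry:
  C[0][0] = min over k of (A[0][0] + B[0][0] = -5 + -5 = -10, A[0][1] + B[1][0] = 3 + 2 = 5, A[0][2] + B[2][0] = 5 + 4 = 9) = -10 (attained at k = 0)
  C[0][1] = min over k of (A[0][0] + B[0][1] = -5 + 9 = 4, A[0][1] + B[1][1] = 3 + -3 = 0, A[0][2] + B[2][1] = 5 + 5 = 10) = 0 (attained at k = 1)
  C[0][2] = min over k of (A[0][0] + B[0][2] = -5 + 5 = 0, A[0][1] + B[1][2] = 3 + -4 = -1, A[0][2] + B[2][2] = 5 + 1 = 6) = -1 (attained at k = 1)
  C[1][0] = min over k of (A[1][0] + B[0][0] = 3 + -5 = -2, A[1][1] + B[1][0] = 4 + 2 = 6, A[1][2] + B[2][0] = 8 + 4 = 12) = -2 (attained at k = 0)
  C[1][1] = min over k of (A[1][0] + B[0][1] = 3 + 9 = 12, A[1][1] + B[1][1] = 4 + -3 = 1, A[1][2] + B[2][1] = 8 + 5 = 13) = 1 (attained at k = 1)
  C[1][2] = min over k of (A[1][0] + B[0][2] = 3 + 5 = 8, A[1][1] + B[1][2] = 4 + -4 = 0, A[1][2] + B[2][2] = 8 + 1 = 9) = 0 (attained at k = 1)
  C[2][0] = min over k of (A[2][0] + B[0][0] = 10 + -5 = 5, A[2][1] + B[1][0] = 10 + 2 = 12, A[2][2] + B[2][0] = 6 + 4 = 10) = 5 (attained at k = 0)
  C[2][1] = min over k of (A[2][0] + B[0][1] = 10 + 9 = 19, A[2][1] + B[1][1] = 10 + -3 = 7, A[2][2] + B[2][1] = 6 + 5 = 11) = 7 (attained at k = 1)
  C[2][2] = min over k of (A[2][0] + B[0][2] = 10 + 5 = 15, A[2][1] + B[1][2] = 10 + -4 = 6, A[2][2] + B[2][2] = 6 + 1 = 7) = 6 (attained at k = 1)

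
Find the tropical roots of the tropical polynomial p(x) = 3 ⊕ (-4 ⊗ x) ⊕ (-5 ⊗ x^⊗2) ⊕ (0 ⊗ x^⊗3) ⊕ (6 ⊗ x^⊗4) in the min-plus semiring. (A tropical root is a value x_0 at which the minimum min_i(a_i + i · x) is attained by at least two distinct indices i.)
Roots: {-6, -5, 1, 7}

Each tropical root is a break point of the lower envelope of the lines y = a_i + i · x (there are 5 lines, with slopes 0, 1, ..., 4). Only the lines that attain the minimum somewhere contribute to roots; other lines are dominated. Here the surviving (envelope) indices are i = 4, i = 3, i = 2, i = 1, i = 0.
Intersections between consecutive envelope lines give the roots: for adjacent envelope indices i < j the intersection is x = (a_i − a_j) / (j − i). Reading off the sorted break points: {-6, -5, 1, 7}.
Verification: at each break x_0, at least two indices attain the minimum of min_i(a_i + i · x_0).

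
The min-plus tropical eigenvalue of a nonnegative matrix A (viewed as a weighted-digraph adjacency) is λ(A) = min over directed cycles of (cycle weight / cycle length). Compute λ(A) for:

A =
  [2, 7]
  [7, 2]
λ(A) = 2

Enumerate directed cycles and compute their means (weight / length). Sample:
  cycle 0 → 0: weight = 2, length = 1, mean = 2/1 ≈ 2.000
  cycle 1 → 1: weight = 2, length = 1, mean = 2/1 ≈ 2.000
  cycle 0 → 1 → 0: weight = 14, length = 2, mean = 14/2 ≈ 7.000
  cycle 1 → 0 → 1: weight = 14, length = 2, mean = 14/2 ≈ 7.000
Minimum mean = 2.000, attained e.g. along the cycle 0 → 0 with weight 2 and length 1. So λ(A) = 2/1 = 2.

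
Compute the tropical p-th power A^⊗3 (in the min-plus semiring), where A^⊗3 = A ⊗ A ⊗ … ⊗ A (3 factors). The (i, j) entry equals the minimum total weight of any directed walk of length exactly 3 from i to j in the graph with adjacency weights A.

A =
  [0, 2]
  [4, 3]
A^⊗3 =
  [0, 2]
  [4, 6]

Each entry (A^⊗3)_ij equals the minimum over all length-3 walks i = v_0 → v_1 → … → v_3 = j of Σ_t A[v_t][v_{t+1}]. For example, for (i, j) = (0, 1) we minimise over 4 possible intermediate vertex sequences; the minimum is 2, attained along the walk 0 → 0 → 0 → 1.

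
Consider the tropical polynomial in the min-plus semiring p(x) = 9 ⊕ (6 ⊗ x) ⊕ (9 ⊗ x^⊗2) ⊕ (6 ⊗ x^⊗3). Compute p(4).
p(4) = 9

A tropical monomial a ⊗ x^⊗i evaluates to a + i · x. Evaluating each term at x = 4:
  Term 0 contributes 9 + 0 · 4 = 9
  Term 1 contributes 6 + 1 · 4 = 10
  Term 2 contributes 9 + 2 · 4 = 17
  Term 3 contributes 6 + 3 · 4 = 18
p(4) = ⊕ of these = min[9, 10, 17, 18] = 9.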